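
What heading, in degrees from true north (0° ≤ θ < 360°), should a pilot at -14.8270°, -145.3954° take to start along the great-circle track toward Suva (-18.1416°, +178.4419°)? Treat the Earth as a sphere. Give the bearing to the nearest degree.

259°

Δλ = 178.4419 − -145.3954 = 323.8373°; wrapped into (−180°, 180°]: -36.1627°.
θ = atan2( sin Δλ · cos φ₂ , cos φ₁ · sin φ₂ − sin φ₁ · cos φ₂ · cos Δλ )
  = atan2(-0.56075, -0.10467) = -100.573° → normalised to [0°, 360°): 259.427°.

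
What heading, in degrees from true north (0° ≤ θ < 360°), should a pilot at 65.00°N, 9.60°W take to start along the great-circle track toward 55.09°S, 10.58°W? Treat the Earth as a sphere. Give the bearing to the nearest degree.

181°

Δλ = -10.58 − -9.60 = -0.98°.
θ = atan2( sin Δλ · cos φ₂ , cos φ₁ · sin φ₂ − sin φ₁ · cos φ₂ · cos Δλ )
  = atan2(-0.00979, -0.86516) = -179.352° → normalised to [0°, 360°): 180.648°.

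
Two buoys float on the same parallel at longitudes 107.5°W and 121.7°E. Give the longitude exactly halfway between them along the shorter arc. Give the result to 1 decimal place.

172.9°W

Signed shortest Δλ from -107.5° to +121.7° is -130.8°.
Midpoint longitude = -107.5° + (-130.8°)/2 = -107.5° − 65.4° = -172.9°.
(The naïve average (-107.5 + +121.7)/2 = 7.1° is on the wrong side of the globe.)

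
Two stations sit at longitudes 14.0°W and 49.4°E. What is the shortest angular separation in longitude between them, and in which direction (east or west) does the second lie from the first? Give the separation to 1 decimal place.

Raw difference: 49.4 − -14.0 = 63.4°.
Normalise into (−180°, 180°]: 63.4° stays 63.4°.
Positive ⇒ the second point lies to the east; separation 63.4°.

63.4° east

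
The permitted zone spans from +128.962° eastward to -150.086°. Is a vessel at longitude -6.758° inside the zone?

No

Band width going east from +128.962° to -150.086°: ((-150.086 − 128.962) mod 360) = 80.952°.
Offset of -6.758° east of the west edge: ((-6.758 − 128.962) mod 360) = 224.280°.
224.280° > 80.952° ⇒ outside.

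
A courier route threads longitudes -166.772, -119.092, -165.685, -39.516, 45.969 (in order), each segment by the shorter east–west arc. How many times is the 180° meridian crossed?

0

Leg 1: -166.772° → -119.092°, shortest Δλ = 47.68° (east) — does not cross 180°.
Leg 2: -119.092° → -165.685°, shortest Δλ = -46.593° (west) — does not cross 180°.
Leg 3: -165.685° → -39.516°, shortest Δλ = 126.169° (east) — does not cross 180°.
Leg 4: -39.516° → +45.969°, shortest Δλ = 85.485° (east) — does not cross 180°.
Total crossings: 0.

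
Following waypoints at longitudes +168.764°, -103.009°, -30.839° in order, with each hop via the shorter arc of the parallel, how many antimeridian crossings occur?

1

Leg 1: +168.764° → -103.009°, shortest Δλ = 88.227° (east) — crosses 180°.
Leg 2: -103.009° → -30.839°, shortest Δλ = 72.17° (east) — does not cross 180°.
Total crossings: 1.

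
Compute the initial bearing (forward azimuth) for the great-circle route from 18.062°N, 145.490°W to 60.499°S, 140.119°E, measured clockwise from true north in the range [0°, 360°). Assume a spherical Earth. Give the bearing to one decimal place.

Δλ = 140.119 − -145.490 = 285.609°; wrapped into (−180°, 180°]: -74.391°.
θ = atan2( sin Δλ · cos φ₂ , cos φ₁ · sin φ₂ − sin φ₁ · cos φ₂ · cos Δλ )
  = atan2(-0.47428, -0.86854) = -151.363° → normalised to [0°, 360°): 208.637°.

208.6°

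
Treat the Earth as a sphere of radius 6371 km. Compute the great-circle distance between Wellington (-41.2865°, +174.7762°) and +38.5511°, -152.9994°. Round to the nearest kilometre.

Δλ = -152.9994 − 174.7762 = -327.7756°; wrapped into (−180°, 180°]: 32.2244°.
Δφ = 38.5511 − -41.2865 = 79.8376°.
a = sin²(Δφ/2) + cos φ₁ · cos φ₂ · sin²(Δλ/2) = 0.457040.
c = 2·atan2(√a, √(1−a)) = 1.48477 rad → d = 6371·c ≈ 9459.47 km.

9459 km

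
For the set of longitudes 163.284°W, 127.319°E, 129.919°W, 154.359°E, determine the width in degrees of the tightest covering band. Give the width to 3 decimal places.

102.762°

Sort the longitudes: -163.284°, -129.919°, +127.319°, +154.359°.
Eastward gaps between consecutive values (wrapping around): 33.365°, 257.238°, 27.040°, 42.357°.
Largest gap = 257.238° ⇒ minimal covering band is its complement: 360° − 257.238° = 102.762°.
Band runs from +127.319° eastward to -129.919°, crossing the antimeridian.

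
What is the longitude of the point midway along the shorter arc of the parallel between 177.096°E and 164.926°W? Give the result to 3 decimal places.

173.915°W

Signed shortest Δλ from +177.096° to -164.926° is +17.978°.
Midpoint longitude = +177.096° + (+17.978°)/2 = +177.096° + 8.989° = +186.085°.
Normalise into (−180°, 180°]: -173.915°.
(The naïve average (+177.096 + -164.926)/2 = 6.085° is on the wrong side of the globe.)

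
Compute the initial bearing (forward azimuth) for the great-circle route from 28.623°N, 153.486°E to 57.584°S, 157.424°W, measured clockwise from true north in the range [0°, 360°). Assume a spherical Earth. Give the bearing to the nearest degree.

156°

Δλ = -157.424 − 153.486 = -310.910°; wrapped into (−180°, 180°]: 49.090°.
θ = atan2( sin Δλ · cos φ₂ , cos φ₁ · sin φ₂ − sin φ₁ · cos φ₂ · cos Δλ )
  = atan2(0.40512, -0.90918) = 155.983° → normalised to [0°, 360°): 155.983°.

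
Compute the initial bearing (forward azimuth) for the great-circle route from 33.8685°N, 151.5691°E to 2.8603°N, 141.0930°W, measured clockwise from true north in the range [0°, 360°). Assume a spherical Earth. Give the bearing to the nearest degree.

Δλ = -141.0930 − 151.5691 = -292.6621°; wrapped into (−180°, 180°]: 67.3379°.
θ = atan2( sin Δλ · cos φ₂ , cos φ₁ · sin φ₂ − sin φ₁ · cos φ₂ · cos Δλ )
  = atan2(0.92164, -0.17302) = 100.632° → normalised to [0°, 360°): 100.632°.

101°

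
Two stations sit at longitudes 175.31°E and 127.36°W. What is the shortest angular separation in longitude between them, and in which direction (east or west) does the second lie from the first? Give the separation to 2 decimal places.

57.33° east

Raw difference: -127.36 − 175.31 = -302.67°.
Normalise into (−180°, 180°]: -302.67° + 360° = 57.33°.
Positive ⇒ the second point lies to the east; separation 57.33°.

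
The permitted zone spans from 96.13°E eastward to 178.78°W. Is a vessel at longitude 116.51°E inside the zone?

Yes

Band width going east from +96.13° to -178.78°: ((-178.78 − 96.13) mod 360) = 85.09°.
Offset of +116.51° east of the west edge: ((116.51 − 96.13) mod 360) = 20.38°.
20.38° ≤ 85.09° ⇒ inside.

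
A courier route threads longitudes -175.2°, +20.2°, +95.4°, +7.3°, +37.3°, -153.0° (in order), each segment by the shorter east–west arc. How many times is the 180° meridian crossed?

Leg 1: -175.2° → +20.2°, shortest Δλ = -164.6° (west) — crosses 180°.
Leg 2: +20.2° → +95.4°, shortest Δλ = 75.2° (east) — does not cross 180°.
Leg 3: +95.4° → +7.3°, shortest Δλ = -88.1° (west) — does not cross 180°.
Leg 4: +7.3° → +37.3°, shortest Δλ = 30.0° (east) — does not cross 180°.
Leg 5: +37.3° → -153.0°, shortest Δλ = 169.7° (east) — crosses 180°.
Total crossings: 2.

2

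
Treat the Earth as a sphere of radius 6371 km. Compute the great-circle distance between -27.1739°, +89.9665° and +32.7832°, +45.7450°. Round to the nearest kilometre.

8142 km

Δλ = 45.7450 − 89.9665 = -44.2215°.
Δφ = 32.7832 − -27.1739 = 59.9571°.
a = sin²(Δφ/2) + cos φ₁ · cos φ₂ · sin²(Δλ/2) = 0.355639.
c = 2·atan2(√a, √(1−a)) = 1.27791 rad → d = 6371·c ≈ 8141.53 km.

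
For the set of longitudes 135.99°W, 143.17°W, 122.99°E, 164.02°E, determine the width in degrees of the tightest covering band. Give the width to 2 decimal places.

101.02°

Sort the longitudes: -143.17°, -135.99°, +122.99°, +164.02°.
Eastward gaps between consecutive values (wrapping around): 7.18°, 258.98°, 41.03°, 52.81°.
Largest gap = 258.98° ⇒ minimal covering band is its complement: 360° − 258.98° = 101.02°.
Band runs from +122.99° eastward to -135.99°, crossing the antimeridian.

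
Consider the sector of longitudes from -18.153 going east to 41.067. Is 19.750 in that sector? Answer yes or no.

Yes

Band width going east from -18.153° to +41.067°: ((41.067 − -18.153) mod 360) = 59.220°.
Offset of +19.750° east of the west edge: ((19.750 − -18.153) mod 360) = 37.903°.
37.903° ≤ 59.220° ⇒ inside.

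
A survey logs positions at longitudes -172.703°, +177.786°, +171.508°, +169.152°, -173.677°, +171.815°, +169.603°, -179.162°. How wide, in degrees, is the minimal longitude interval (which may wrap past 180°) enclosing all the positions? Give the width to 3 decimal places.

18.145°

Sort the longitudes: -179.162°, -173.677°, -172.703°, +169.152°, +169.603°, +171.508°, +171.815°, +177.786°.
Eastward gaps between consecutive values (wrapping around): 5.485°, 0.974°, 341.855°, 0.451°, 1.905°, 0.307°, 5.971°, 3.052°.
Largest gap = 341.855° ⇒ minimal covering band is its complement: 360° − 341.855° = 18.145°.
Band runs from +169.152° eastward to -172.703°, crossing the antimeridian.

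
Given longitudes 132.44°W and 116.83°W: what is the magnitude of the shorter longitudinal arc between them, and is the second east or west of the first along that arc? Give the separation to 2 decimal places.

Raw difference: -116.83 − -132.44 = 15.61°.
Normalise into (−180°, 180°]: 15.61° stays 15.61°.
Positive ⇒ the second point lies to the east; separation 15.61°.

15.61° east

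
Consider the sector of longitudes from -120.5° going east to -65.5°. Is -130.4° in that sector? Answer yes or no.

Band width going east from -120.5° to -65.5°: ((-65.5 − -120.5) mod 360) = 55.0°.
Offset of -130.4° east of the west edge: ((-130.4 − -120.5) mod 360) = 350.1°.
350.1° > 55.0° ⇒ outside.

No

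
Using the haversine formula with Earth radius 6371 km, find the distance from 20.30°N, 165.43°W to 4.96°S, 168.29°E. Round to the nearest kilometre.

4016 km

Δλ = 168.29 − -165.43 = 333.72°; wrapped into (−180°, 180°]: -26.28°.
Δφ = -4.96 − 20.30 = -25.26°.
a = sin²(Δφ/2) + cos φ₁ · cos φ₂ · sin²(Δλ/2) = 0.096098.
c = 2·atan2(√a, √(1−a)) = 0.63038 rad → d = 6371·c ≈ 4016.14 km.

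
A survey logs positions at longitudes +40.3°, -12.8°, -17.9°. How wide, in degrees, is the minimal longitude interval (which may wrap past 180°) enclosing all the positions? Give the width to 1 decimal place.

58.2°

Sort the longitudes: -17.9°, -12.8°, +40.3°.
Eastward gaps between consecutive values (wrapping around): 5.1°, 53.1°, 301.8°.
Largest gap = 301.8° ⇒ minimal covering band is its complement: 360° − 301.8° = 58.2°.
Band runs from -17.9° eastward to +40.3°.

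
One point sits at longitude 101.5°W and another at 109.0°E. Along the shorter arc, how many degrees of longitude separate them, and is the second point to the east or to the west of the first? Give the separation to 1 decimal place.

Raw difference: 109.0 − -101.5 = 210.5°.
Normalise into (−180°, 180°]: 210.5° − 360° = -149.5°.
Negative ⇒ the second point lies to the west; separation 149.5°.

149.5° west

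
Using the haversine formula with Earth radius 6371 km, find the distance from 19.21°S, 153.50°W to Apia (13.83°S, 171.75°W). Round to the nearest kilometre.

Δλ = -171.75 − -153.50 = -18.25°.
Δφ = -13.83 − -19.21 = 5.38°.
a = sin²(Δφ/2) + cos φ₁ · cos φ₂ · sin²(Δλ/2) = 0.025264.
c = 2·atan2(√a, √(1−a)) = 0.31925 rad → d = 6371·c ≈ 2033.93 km.

2034 km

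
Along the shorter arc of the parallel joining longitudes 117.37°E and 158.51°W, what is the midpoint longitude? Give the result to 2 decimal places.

Signed shortest Δλ from +117.37° to -158.51° is +84.12°.
Midpoint longitude = +117.37° + (+84.12°)/2 = +117.37° + 42.06° = +159.43°.
(The naïve average (+117.37 + -158.51)/2 = -20.57° is on the wrong side of the globe.)

159.43°E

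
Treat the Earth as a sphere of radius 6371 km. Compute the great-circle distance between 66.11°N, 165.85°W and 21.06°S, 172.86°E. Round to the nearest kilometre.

Δλ = 172.86 − -165.85 = 338.71°; wrapped into (−180°, 180°]: -21.29°.
Δφ = -21.06 − 66.11 = -87.17°.
a = sin²(Δφ/2) + cos φ₁ · cos φ₂ · sin²(Δλ/2) = 0.488210.
c = 2·atan2(√a, √(1−a)) = 1.54721 rad → d = 6371·c ≈ 9857.30 km.

9857 km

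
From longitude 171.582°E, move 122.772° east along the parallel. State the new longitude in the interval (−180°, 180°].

65.646°W

Start at +171.582°; shift +122.772° → +294.354°.
+294.354° lies outside (−180°, 180°]; subtract 360° → -65.646°.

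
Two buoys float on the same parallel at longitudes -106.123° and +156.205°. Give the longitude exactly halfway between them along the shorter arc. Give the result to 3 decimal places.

-154.959°

Signed shortest Δλ from -106.123° to +156.205° is -97.672°.
Midpoint longitude = -106.123° + (-97.672°)/2 = -106.123° − 48.836° = -154.959°.
(The naïve average (-106.123 + +156.205)/2 = 25.041° is on the wrong side of the globe.)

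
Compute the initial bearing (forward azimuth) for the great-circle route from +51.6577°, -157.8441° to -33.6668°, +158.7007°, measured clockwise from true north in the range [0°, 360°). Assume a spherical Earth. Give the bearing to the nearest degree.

215°

Δλ = 158.7007 − -157.8441 = 316.5448°; wrapped into (−180°, 180°]: -43.4552°.
θ = atan2( sin Δλ · cos φ₂ , cos φ₁ · sin φ₂ − sin φ₁ · cos φ₂ · cos Δλ )
  = atan2(-0.57243, -0.81776) = -145.008° → normalised to [0°, 360°): 214.992°.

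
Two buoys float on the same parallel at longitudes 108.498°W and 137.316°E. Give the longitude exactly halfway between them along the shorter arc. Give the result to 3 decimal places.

165.591°W

Signed shortest Δλ from -108.498° to +137.316° is -114.186°.
Midpoint longitude = -108.498° + (-114.186°)/2 = -108.498° − 57.093° = -165.591°.
(The naïve average (-108.498 + +137.316)/2 = 14.409° is on the wrong side of the globe.)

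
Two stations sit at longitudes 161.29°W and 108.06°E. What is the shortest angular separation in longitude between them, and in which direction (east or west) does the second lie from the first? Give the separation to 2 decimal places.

Raw difference: 108.06 − -161.29 = 269.35°.
Normalise into (−180°, 180°]: 269.35° − 360° = -90.65°.
Negative ⇒ the second point lies to the west; separation 90.65°.

90.65° west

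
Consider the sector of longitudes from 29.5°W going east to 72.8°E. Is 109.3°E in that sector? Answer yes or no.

Band width going east from -29.5° to +72.8°: ((72.8 − -29.5) mod 360) = 102.3°.
Offset of +109.3° east of the west edge: ((109.3 − -29.5) mod 360) = 138.8°.
138.8° > 102.3° ⇒ outside.

No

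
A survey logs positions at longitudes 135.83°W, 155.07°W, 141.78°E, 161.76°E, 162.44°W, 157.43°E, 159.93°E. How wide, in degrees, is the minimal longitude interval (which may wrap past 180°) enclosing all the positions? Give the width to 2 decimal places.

Sort the longitudes: -162.44°, -155.07°, -135.83°, +141.78°, +157.43°, +159.93°, +161.76°.
Eastward gaps between consecutive values (wrapping around): 7.37°, 19.24°, 277.61°, 15.65°, 2.50°, 1.83°, 35.80°.
Largest gap = 277.61° ⇒ minimal covering band is its complement: 360° − 277.61° = 82.39°.
Band runs from +141.78° eastward to -135.83°, crossing the antimeridian.

82.39°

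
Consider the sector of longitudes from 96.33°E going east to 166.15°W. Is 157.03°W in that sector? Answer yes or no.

No

Band width going east from +96.33° to -166.15°: ((-166.15 − 96.33) mod 360) = 97.52°.
Offset of -157.03° east of the west edge: ((-157.03 − 96.33) mod 360) = 106.64°.
106.64° > 97.52° ⇒ outside.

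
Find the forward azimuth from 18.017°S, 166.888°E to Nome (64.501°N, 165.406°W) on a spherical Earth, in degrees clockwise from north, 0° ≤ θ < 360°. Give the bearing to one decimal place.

11.6°

Δλ = -165.406 − 166.888 = -332.294°; wrapped into (−180°, 180°]: 27.706°.
θ = atan2( sin Δλ · cos φ₂ , cos φ₁ · sin φ₂ − sin φ₁ · cos φ₂ · cos Δλ )
  = atan2(0.20015, 0.97622) = 11.587° → normalised to [0°, 360°): 11.587°.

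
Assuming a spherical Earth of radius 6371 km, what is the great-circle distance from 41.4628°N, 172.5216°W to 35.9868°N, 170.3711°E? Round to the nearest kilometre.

Δλ = 170.3711 − -172.5216 = 342.8927°; wrapped into (−180°, 180°]: -17.1073°.
Δφ = 35.9868 − 41.4628 = -5.4760°.
a = sin²(Δφ/2) + cos φ₁ · cos φ₂ · sin²(Δλ/2) = 0.015696.
c = 2·atan2(√a, √(1−a)) = 0.25123 rad → d = 6371·c ≈ 1600.57 km.

1601 km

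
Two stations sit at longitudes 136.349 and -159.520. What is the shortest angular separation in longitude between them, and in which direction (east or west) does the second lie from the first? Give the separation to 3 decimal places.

Raw difference: -159.520 − 136.349 = -295.869°.
Normalise into (−180°, 180°]: -295.869° + 360° = 64.131°.
Positive ⇒ the second point lies to the east; separation 64.131°.

64.131° east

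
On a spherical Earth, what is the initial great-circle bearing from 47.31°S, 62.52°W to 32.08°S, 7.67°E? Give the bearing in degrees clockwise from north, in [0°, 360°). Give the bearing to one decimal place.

100.6°

Δλ = 7.67 − -62.52 = 70.19°.
θ = atan2( sin Δλ · cos φ₂ , cos φ₁ · sin φ₂ − sin φ₁ · cos φ₂ · cos Δλ )
  = atan2(0.79717, -0.14904) = 100.590° → normalised to [0°, 360°): 100.590°.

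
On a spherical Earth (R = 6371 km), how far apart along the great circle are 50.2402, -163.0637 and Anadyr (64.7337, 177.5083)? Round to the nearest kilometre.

Δλ = 177.5083 − -163.0637 = 340.5720°; wrapped into (−180°, 180°]: -19.4280°.
Δφ = 64.7337 − 50.2402 = 14.4935°.
a = sin²(Δφ/2) + cos φ₁ · cos φ₂ · sin²(Δλ/2) = 0.023684.
c = 2·atan2(√a, √(1−a)) = 0.30902 rad → d = 6371·c ≈ 1968.76 km.

1969 km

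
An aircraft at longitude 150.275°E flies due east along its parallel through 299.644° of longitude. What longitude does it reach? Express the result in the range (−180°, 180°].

89.919°E

Start at +150.275°; shift +299.644° → +449.919°.
+449.919° lies outside (−180°, 180°]; subtract 360° → +89.919°.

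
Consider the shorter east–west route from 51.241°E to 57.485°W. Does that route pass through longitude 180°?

No

Signed shortest Δλ = ((-57.485 − 51.241 + 180) mod 360) − 180 = -108.726°.
Going west by 108.726° from +51.241° reaches -57.485° without touching 180°.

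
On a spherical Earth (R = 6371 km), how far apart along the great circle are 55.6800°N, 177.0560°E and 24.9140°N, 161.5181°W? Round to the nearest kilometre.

3838 km

Δλ = -161.5181 − 177.0560 = -338.5741°; wrapped into (−180°, 180°]: 21.4259°.
Δφ = 24.9140 − 55.6800 = -30.7660°.
a = sin²(Δφ/2) + cos φ₁ · cos φ₂ · sin²(Δλ/2) = 0.088038.
c = 2·atan2(√a, √(1−a)) = 0.60249 rad → d = 6371·c ≈ 3838.49 km.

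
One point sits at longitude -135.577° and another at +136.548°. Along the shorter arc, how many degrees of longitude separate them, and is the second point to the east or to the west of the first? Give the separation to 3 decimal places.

Raw difference: 136.548 − -135.577 = 272.125°.
Normalise into (−180°, 180°]: 272.125° − 360° = -87.875°.
Negative ⇒ the second point lies to the west; separation 87.875°.

87.875° west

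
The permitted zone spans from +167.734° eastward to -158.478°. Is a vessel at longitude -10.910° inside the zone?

No

Band width going east from +167.734° to -158.478°: ((-158.478 − 167.734) mod 360) = 33.788°.
Offset of -10.910° east of the west edge: ((-10.910 − 167.734) mod 360) = 181.356°.
181.356° > 33.788° ⇒ outside.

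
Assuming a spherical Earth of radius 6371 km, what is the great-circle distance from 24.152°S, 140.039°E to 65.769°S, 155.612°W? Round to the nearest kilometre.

6409 km

Δλ = -155.612 − 140.039 = -295.651°; wrapped into (−180°, 180°]: 64.349°.
Δφ = -65.769 − -24.152 = -41.617°.
a = sin²(Δφ/2) + cos φ₁ · cos φ₂ · sin²(Δλ/2) = 0.232388.
c = 2·atan2(√a, √(1−a)) = 1.00602 rad → d = 6371·c ≈ 6409.38 km.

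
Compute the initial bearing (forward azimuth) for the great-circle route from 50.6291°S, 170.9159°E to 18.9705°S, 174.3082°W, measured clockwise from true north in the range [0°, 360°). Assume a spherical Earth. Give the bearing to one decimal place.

25.7°

Δλ = -174.3082 − 170.9159 = -345.2241°; wrapped into (−180°, 180°]: 14.7759°.
θ = atan2( sin Δλ · cos φ₂ , cos φ₁ · sin φ₂ − sin φ₁ · cos φ₂ · cos Δλ )
  = atan2(0.24119, 0.50068) = 25.721° → normalised to [0°, 360°): 25.721°.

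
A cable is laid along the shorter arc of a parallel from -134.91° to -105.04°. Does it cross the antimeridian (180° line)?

Signed shortest Δλ = ((-105.04 − -134.91 + 180) mod 360) − 180 = 29.87°.
Going east by 29.87° from -134.91° reaches -105.04° without touching 180°.

No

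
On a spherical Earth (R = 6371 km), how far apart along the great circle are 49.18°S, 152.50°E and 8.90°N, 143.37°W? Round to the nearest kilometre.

8953 km

Δλ = -143.37 − 152.50 = -295.87°; wrapped into (−180°, 180°]: 64.13°.
Δφ = 8.90 − -49.18 = 58.08°.
a = sin²(Δφ/2) + cos φ₁ · cos φ₂ · sin²(Δλ/2) = 0.417646.
c = 2·atan2(√a, √(1−a)) = 1.40533 rad → d = 6371·c ≈ 8953.38 km.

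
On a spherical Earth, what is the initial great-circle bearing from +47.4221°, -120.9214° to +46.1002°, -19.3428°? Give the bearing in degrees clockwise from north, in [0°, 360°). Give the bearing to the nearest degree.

49°

Δλ = -19.3428 − -120.9214 = 101.5786°.
θ = atan2( sin Δλ · cos φ₂ , cos φ₁ · sin φ₂ − sin φ₁ · cos φ₂ · cos Δλ )
  = atan2(0.67929, 0.59000) = 49.024° → normalised to [0°, 360°): 49.024°.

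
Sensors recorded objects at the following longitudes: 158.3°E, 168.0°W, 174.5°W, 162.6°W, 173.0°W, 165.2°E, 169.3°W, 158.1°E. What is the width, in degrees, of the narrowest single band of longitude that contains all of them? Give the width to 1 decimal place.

39.3°

Sort the longitudes: -174.5°, -173.0°, -169.3°, -168.0°, -162.6°, +158.1°, +158.3°, +165.2°.
Eastward gaps between consecutive values (wrapping around): 1.5°, 3.7°, 1.3°, 5.4°, 320.7°, 0.2°, 6.9°, 20.3°.
Largest gap = 320.7° ⇒ minimal covering band is its complement: 360° − 320.7° = 39.3°.
Band runs from +158.1° eastward to -162.6°, crossing the antimeridian.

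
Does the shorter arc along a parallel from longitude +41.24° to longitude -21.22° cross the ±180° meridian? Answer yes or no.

Signed shortest Δλ = ((-21.22 − 41.24 + 180) mod 360) − 180 = -62.46°.
Going west by 62.46° from +41.24° reaches -21.22° without touching 180°.

No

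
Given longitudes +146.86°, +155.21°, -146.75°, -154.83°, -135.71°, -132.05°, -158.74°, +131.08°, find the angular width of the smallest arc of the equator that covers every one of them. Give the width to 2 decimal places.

Sort the longitudes: -158.74°, -154.83°, -146.75°, -135.71°, -132.05°, +131.08°, +146.86°, +155.21°.
Eastward gaps between consecutive values (wrapping around): 3.91°, 8.08°, 11.04°, 3.66°, 263.13°, 15.78°, 8.35°, 46.05°.
Largest gap = 263.13° ⇒ minimal covering band is its complement: 360° − 263.13° = 96.87°.
Band runs from +131.08° eastward to -132.05°, crossing the antimeridian.

96.87°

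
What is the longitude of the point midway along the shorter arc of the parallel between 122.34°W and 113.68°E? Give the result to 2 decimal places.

Signed shortest Δλ from -122.34° to +113.68° is -123.98°.
Midpoint longitude = -122.34° + (-123.98°)/2 = -122.34° − 61.99° = -184.33°.
Normalise into (−180°, 180°]: +175.67°.
(The naïve average (-122.34 + +113.68)/2 = -4.33° is on the wrong side of the globe.)

175.67°E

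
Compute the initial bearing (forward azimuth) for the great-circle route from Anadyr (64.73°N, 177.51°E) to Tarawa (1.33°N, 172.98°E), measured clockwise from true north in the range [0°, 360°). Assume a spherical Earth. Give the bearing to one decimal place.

Δλ = 172.98 − 177.51 = -4.53°.
θ = atan2( sin Δλ · cos φ₂ , cos φ₁ · sin φ₂ − sin φ₁ · cos φ₂ · cos Δλ )
  = atan2(-0.07896, -0.89133) = -174.938° → normalised to [0°, 360°): 185.062°.

185.1°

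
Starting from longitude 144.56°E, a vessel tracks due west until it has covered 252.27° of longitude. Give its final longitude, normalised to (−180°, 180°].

Start at +144.56°; shift −252.27° → -107.71°.
-107.71° already lies in (−180°, 180°].

107.71°W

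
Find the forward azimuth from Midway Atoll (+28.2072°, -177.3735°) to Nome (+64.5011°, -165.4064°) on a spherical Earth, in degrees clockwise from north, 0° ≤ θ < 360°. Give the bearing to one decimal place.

8.5°

Δλ = -165.4064 − -177.3735 = 11.9671°.
θ = atan2( sin Δλ · cos φ₂ , cos φ₁ · sin φ₂ − sin φ₁ · cos φ₂ · cos Δλ )
  = atan2(0.08926, 0.59635) = 8.513° → normalised to [0°, 360°): 8.513°.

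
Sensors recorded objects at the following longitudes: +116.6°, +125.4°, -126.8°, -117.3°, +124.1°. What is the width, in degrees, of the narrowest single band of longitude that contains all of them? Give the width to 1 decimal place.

126.1°

Sort the longitudes: -126.8°, -117.3°, +116.6°, +124.1°, +125.4°.
Eastward gaps between consecutive values (wrapping around): 9.5°, 233.9°, 7.5°, 1.3°, 107.8°.
Largest gap = 233.9° ⇒ minimal covering band is its complement: 360° − 233.9° = 126.1°.
Band runs from +116.6° eastward to -117.3°, crossing the antimeridian.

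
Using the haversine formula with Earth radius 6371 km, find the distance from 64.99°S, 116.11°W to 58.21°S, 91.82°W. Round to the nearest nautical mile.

797 nmi

Δλ = -91.82 − -116.11 = 24.29°.
Δφ = -58.21 − -64.99 = 6.78°.
a = sin²(Δφ/2) + cos φ₁ · cos φ₂ · sin²(Δλ/2) = 0.013355.
c = 2·atan2(√a, √(1−a)) = 0.23164 rad → d = 6371·c ≈ 1475.80 km ≈ 796.87 nmi.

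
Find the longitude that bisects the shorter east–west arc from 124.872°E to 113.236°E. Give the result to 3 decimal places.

Signed shortest Δλ from +124.872° to +113.236° is -11.636°.
Midpoint longitude = +124.872° + (-11.636°)/2 = +124.872° − 5.818° = +119.054°.

119.054°E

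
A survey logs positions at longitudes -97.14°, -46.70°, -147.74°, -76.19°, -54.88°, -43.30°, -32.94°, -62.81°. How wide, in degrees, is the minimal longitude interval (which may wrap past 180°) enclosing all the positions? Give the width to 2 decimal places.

Sort the longitudes: -147.74°, -97.14°, -76.19°, -62.81°, -54.88°, -46.70°, -43.30°, -32.94°.
Eastward gaps between consecutive values (wrapping around): 50.60°, 20.95°, 13.38°, 7.93°, 8.18°, 3.40°, 10.36°, 245.20°.
Largest gap = 245.20° ⇒ minimal covering band is its complement: 360° − 245.20° = 114.80°.
Band runs from -147.74° eastward to -32.94°.

114.80°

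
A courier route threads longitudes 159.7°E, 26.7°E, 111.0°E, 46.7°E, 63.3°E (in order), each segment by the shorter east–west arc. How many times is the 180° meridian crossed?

Leg 1: +159.7° → +26.7°, shortest Δλ = -133.0° (west) — does not cross 180°.
Leg 2: +26.7° → +111.0°, shortest Δλ = 84.3° (east) — does not cross 180°.
Leg 3: +111.0° → +46.7°, shortest Δλ = -64.3° (west) — does not cross 180°.
Leg 4: +46.7° → +63.3°, shortest Δλ = 16.6° (east) — does not cross 180°.
Total crossings: 0.

0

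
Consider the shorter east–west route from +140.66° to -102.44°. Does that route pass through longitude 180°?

Yes

Naïve |-102.44 − 140.66| = 243.1° > 180°, so the shorter arc goes the other way round — across 180°.
Signed shortest Δλ = ((-102.44 − 140.66 + 180) mod 360) − 180 = 116.9°.
Going east by 116.9° from +140.66° passes through 180° before reaching -102.44°.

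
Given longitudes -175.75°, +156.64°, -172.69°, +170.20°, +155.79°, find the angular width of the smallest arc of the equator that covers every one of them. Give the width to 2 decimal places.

31.52°

Sort the longitudes: -175.75°, -172.69°, +155.79°, +156.64°, +170.20°.
Eastward gaps between consecutive values (wrapping around): 3.06°, 328.48°, 0.85°, 13.56°, 14.05°.
Largest gap = 328.48° ⇒ minimal covering band is its complement: 360° − 328.48° = 31.52°.
Band runs from +155.79° eastward to -172.69°, crossing the antimeridian.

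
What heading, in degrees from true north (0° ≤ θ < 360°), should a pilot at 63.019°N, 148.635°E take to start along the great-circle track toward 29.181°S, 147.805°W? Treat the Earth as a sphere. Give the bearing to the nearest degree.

Δλ = -147.805 − 148.635 = -296.440°; wrapped into (−180°, 180°]: 63.560°.
θ = atan2( sin Δλ · cos φ₂ , cos φ₁ · sin φ₂ − sin φ₁ · cos φ₂ · cos Δλ )
  = atan2(0.78176, -0.56765) = 125.984° → normalised to [0°, 360°): 125.984°.

126°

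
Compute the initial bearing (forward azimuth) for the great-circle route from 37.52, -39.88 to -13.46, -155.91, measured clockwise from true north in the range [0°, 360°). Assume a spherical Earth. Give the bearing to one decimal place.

Δλ = -155.91 − -39.88 = -116.03°.
θ = atan2( sin Δλ · cos φ₂ , cos φ₁ · sin φ₂ − sin φ₁ · cos φ₂ · cos Δλ )
  = atan2(-0.87388, 0.07531) = -85.074° → normalised to [0°, 360°): 274.926°.

274.9°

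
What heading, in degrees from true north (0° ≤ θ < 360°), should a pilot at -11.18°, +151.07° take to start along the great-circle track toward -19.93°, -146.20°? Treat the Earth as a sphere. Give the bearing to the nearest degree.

107°

Δλ = -146.20 − 151.07 = -297.27°; wrapped into (−180°, 180°]: 62.73°.
θ = atan2( sin Δλ · cos φ₂ , cos φ₁ · sin φ₂ − sin φ₁ · cos φ₂ · cos Δλ )
  = atan2(0.83562, -0.25089) = 106.712° → normalised to [0°, 360°): 106.712°.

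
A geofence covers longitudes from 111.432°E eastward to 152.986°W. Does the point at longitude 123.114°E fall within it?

Band width going east from +111.432° to -152.986°: ((-152.986 − 111.432) mod 360) = 95.582°.
Offset of +123.114° east of the west edge: ((123.114 − 111.432) mod 360) = 11.682°.
11.682° ≤ 95.582° ⇒ inside.

Yes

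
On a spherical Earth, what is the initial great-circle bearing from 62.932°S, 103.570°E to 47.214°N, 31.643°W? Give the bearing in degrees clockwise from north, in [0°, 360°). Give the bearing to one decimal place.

Δλ = -31.643 − 103.570 = -135.213°.
θ = atan2( sin Δλ · cos φ₂ , cos φ₁ · sin φ₂ − sin φ₁ · cos φ₂ · cos Δλ )
  = atan2(-0.47852, -0.09533) = -101.267° → normalised to [0°, 360°): 258.733°.

258.7°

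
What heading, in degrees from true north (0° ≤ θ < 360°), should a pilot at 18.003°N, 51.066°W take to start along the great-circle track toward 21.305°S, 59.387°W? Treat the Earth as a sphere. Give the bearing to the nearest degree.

Δλ = -59.387 − -51.066 = -8.321°.
θ = atan2( sin Δλ · cos φ₂ , cos φ₁ · sin φ₂ − sin φ₁ · cos φ₂ · cos Δλ )
  = atan2(-0.13483, -0.63046) = -167.929° → normalised to [0°, 360°): 192.071°.

192°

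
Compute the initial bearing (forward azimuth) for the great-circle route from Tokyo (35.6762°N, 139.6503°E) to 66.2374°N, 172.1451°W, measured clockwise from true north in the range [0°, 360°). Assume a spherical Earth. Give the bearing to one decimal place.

Δλ = -172.1451 − 139.6503 = -311.7954°; wrapped into (−180°, 180°]: 48.2046°.
θ = atan2( sin Δλ · cos φ₂ , cos φ₁ · sin φ₂ − sin φ₁ · cos φ₂ · cos Δλ )
  = atan2(0.30041, 0.58684) = 27.108° → normalised to [0°, 360°): 27.108°.

27.1°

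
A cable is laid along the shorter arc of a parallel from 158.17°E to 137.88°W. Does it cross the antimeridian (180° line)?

Naïve |-137.88 − 158.17| = 296.05° > 180°, so the shorter arc goes the other way round — across 180°.
Signed shortest Δλ = ((-137.88 − 158.17 + 180) mod 360) − 180 = 63.95°.
Going east by 63.95° from +158.17° passes through 180° before reaching -137.88°.

Yes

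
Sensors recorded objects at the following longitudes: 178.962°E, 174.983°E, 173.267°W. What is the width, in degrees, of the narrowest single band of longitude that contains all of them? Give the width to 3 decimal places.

Sort the longitudes: -173.267°, +174.983°, +178.962°.
Eastward gaps between consecutive values (wrapping around): 348.250°, 3.979°, 7.771°.
Largest gap = 348.250° ⇒ minimal covering band is its complement: 360° − 348.250° = 11.750°.
Band runs from +174.983° eastward to -173.267°, crossing the antimeridian.

11.750°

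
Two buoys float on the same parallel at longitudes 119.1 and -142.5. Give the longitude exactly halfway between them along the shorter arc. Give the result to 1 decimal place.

Signed shortest Δλ from +119.1° to -142.5° is +98.4°.
Midpoint longitude = +119.1° + (+98.4°)/2 = +119.1° + 49.2° = +168.3°.
(The naïve average (+119.1 + -142.5)/2 = -11.7° is on the wrong side of the globe.)

+168.3°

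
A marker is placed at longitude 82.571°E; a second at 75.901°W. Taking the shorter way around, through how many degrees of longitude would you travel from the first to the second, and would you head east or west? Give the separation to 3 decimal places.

158.472° west

Raw difference: -75.901 − 82.571 = -158.472°.
Normalise into (−180°, 180°]: -158.472° stays -158.472°.
Negative ⇒ the second point lies to the west; separation 158.472°.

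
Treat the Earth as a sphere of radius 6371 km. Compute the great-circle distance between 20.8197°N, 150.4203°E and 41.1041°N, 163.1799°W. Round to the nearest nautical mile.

2642 nmi

Δλ = -163.1799 − 150.4203 = -313.6002°; wrapped into (−180°, 180°]: 46.3998°.
Δφ = 41.1041 − 20.8197 = 20.2844°.
a = sin²(Δφ/2) + cos φ₁ · cos φ₂ · sin²(Δλ/2) = 0.140310.
c = 2·atan2(√a, √(1−a)) = 0.76789 rad → d = 6371·c ≈ 4892.21 km ≈ 2641.58 nmi.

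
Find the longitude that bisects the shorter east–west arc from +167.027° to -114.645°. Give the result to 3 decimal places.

Signed shortest Δλ from +167.027° to -114.645° is +78.328°.
Midpoint longitude = +167.027° + (+78.328°)/2 = +167.027° + 39.164° = +206.191°.
Normalise into (−180°, 180°]: -153.809°.
(The naïve average (+167.027 + -114.645)/2 = 26.191° is on the wrong side of the globe.)

-153.809°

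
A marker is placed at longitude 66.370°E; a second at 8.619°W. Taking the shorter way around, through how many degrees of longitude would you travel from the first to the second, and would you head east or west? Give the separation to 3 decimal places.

74.989° west

Raw difference: -8.619 − 66.370 = -74.989°.
Normalise into (−180°, 180°]: -74.989° stays -74.989°.
Negative ⇒ the second point lies to the west; separation 74.989°.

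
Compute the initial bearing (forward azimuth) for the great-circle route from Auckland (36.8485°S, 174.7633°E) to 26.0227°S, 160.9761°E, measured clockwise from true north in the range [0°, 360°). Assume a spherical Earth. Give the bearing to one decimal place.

308.8°

Δλ = 160.9761 − 174.7633 = -13.7872°.
θ = atan2( sin Δλ · cos φ₂ , cos φ₁ · sin φ₂ − sin φ₁ · cos φ₂ · cos Δλ )
  = atan2(-0.21416, 0.17230) = -51.182° → normalised to [0°, 360°): 308.818°.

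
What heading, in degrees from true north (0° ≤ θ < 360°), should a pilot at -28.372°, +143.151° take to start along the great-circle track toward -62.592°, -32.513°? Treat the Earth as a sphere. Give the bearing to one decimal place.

182.0°

Δλ = -32.513 − 143.151 = -175.664°.
θ = atan2( sin Δλ · cos φ₂ , cos φ₁ · sin φ₂ − sin φ₁ · cos φ₂ · cos Δλ )
  = atan2(-0.03480, -0.99923) = -178.005° → normalised to [0°, 360°): 181.995°.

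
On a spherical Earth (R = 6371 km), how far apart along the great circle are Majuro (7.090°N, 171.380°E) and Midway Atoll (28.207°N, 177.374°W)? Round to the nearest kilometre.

Δλ = -177.374 − 171.380 = -348.754°; wrapped into (−180°, 180°]: 11.246°.
Δφ = 28.207 − 7.090 = 21.117°.
a = sin²(Δφ/2) + cos φ₁ · cos φ₂ · sin²(Δλ/2) = 0.041972.
c = 2·atan2(√a, √(1−a)) = 0.41267 rad → d = 6371·c ≈ 2629.09 km.

2629 km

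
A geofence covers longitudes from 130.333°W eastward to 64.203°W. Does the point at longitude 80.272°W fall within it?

Yes

Band width going east from -130.333° to -64.203°: ((-64.203 − -130.333) mod 360) = 66.130°.
Offset of -80.272° east of the west edge: ((-80.272 − -130.333) mod 360) = 50.061°.
50.061° ≤ 66.130° ⇒ inside.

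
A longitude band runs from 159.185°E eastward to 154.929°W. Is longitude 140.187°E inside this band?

Band width going east from +159.185° to -154.929°: ((-154.929 − 159.185) mod 360) = 45.886°.
Offset of +140.187° east of the west edge: ((140.187 − 159.185) mod 360) = 341.002°.
341.002° > 45.886° ⇒ outside.

No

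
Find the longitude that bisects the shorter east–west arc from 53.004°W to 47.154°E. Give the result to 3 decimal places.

2.925°W

Signed shortest Δλ from -53.004° to +47.154° is +100.158°.
Midpoint longitude = -53.004° + (+100.158°)/2 = -53.004° + 50.079° = -2.925°.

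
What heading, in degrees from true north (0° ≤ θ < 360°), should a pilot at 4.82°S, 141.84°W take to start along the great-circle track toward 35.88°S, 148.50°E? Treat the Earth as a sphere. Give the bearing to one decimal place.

Δλ = 148.50 − -141.84 = 290.34°; wrapped into (−180°, 180°]: -69.66°.
θ = atan2( sin Δλ · cos φ₂ , cos φ₁ · sin φ₂ − sin φ₁ · cos φ₂ · cos Δλ )
  = atan2(-0.75972, -0.56035) = -126.411° → normalised to [0°, 360°): 233.589°.

233.6°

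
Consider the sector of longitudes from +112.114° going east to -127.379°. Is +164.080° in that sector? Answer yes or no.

Band width going east from +112.114° to -127.379°: ((-127.379 − 112.114) mod 360) = 120.507°.
Offset of +164.080° east of the west edge: ((164.080 − 112.114) mod 360) = 51.966°.
51.966° ≤ 120.507° ⇒ inside.

Yes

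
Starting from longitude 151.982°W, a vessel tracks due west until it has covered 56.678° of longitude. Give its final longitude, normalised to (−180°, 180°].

151.340°E

Start at -151.982°; shift −56.678° → -208.660°.
-208.660° lies outside (−180°, 180°]; add 360° → +151.340°.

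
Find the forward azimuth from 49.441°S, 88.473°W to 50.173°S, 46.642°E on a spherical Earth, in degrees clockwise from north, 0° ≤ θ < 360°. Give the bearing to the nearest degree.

152°

Δλ = 46.642 − -88.473 = 135.115°.
θ = atan2( sin Δλ · cos φ₂ , cos φ₁ · sin φ₂ − sin φ₁ · cos φ₂ · cos Δλ )
  = atan2(0.45197, -0.84413) = 151.834° → normalised to [0°, 360°): 151.834°.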